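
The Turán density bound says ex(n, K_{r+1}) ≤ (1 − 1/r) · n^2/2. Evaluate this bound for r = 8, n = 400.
Turán density bound = (7/8) · 400^2/2 = 70000

Turán's theorem: ex(n, K_{r+1}) is achieved by the complete r-partite Turán graph T(n, r) with parts as balanced as possible, and is at most (1 − 1/r) · n^2/2. For r = 8, n = 400: the density bound is (7/8) · 160000/2 = 70000. Since 8 ∣ 400, the Turán graph T(400, 8) has parts of equal size 50, and its edge count e(T(400, 8)) = 70000 attains the density bound exactly.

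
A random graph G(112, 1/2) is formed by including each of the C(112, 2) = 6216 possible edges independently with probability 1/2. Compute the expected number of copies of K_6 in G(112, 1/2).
E[# K_6] = C(112, 6) · (1/2)^C(6, 2) = 2392407864 / 2^15 = 299050983/4096 ≈ 73010.493896

For each 6-subset S of vertices (there are C(112, 6) = 2392407864 such S), let X_S = 1 if S induces a K_6 (all C(6, 2) = 15 edges present). Then P(X_S = 1) = (1/2)^15 = 1/32768. By linearity of expectation, E[# K_6] = C(112, 6) · (1/2)^15 = 2392407864 / 32768 = 299050983/4096 ≈ 73010.493896.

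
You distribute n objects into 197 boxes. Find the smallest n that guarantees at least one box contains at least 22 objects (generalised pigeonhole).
n = (22 − 1)·197 + 1 = 4138

By the generalised pigeonhole principle, to guarantee some box contains ≥ r objects we need more than (r − 1) · k objects total. Threshold: n = (r − 1) · k + 1. With r = 22 and k = 197: n = 21 · 197 + 1 = 4137 + 1 = 4138. For n = 4137 = 21 · 197, we can put exactly 21 objects in every box, avoiding 22 in any single one — so 4138 is tight.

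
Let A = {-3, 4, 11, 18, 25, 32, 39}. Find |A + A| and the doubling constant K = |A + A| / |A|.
K = |A + A| / |A| = 13/7

Enumerate A + A = {a + b : a, b ∈ A}. With |A| = 7, there are |A|^2 = 49 ordered sum pairs; collecting distinct values, A + A = {-6, 1, 8, 15, 22, 29, 36, 43, 50, 57, 64, 71, 78}, so |A + A| = 13. Thus K = 13/7. Here |A + A| = 2|A| − 1 = 13, the minimum possible — so K = 13/7 is minimal, which holds iff A is an arithmetic progression.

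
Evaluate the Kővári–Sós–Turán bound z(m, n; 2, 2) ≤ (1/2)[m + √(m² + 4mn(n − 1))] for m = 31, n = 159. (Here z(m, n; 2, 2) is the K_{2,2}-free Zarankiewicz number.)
z(31, 159; 2, 2) ≤ (1/2)[31 + √(31² + 4·31·159·158)] = (1/2)[31 + √3116089] = 898.1224

Kővári–Sós–Turán: let r_1, ..., r_31 be the row sums and z = Σ r_i the total number of 1s. Each pair of columns can share at most one row with both entries 1 (else a 2×2 all-ones block appears), so Σ_i C(r_i, 2) ≤ C(159, 2) = 12561. By convexity Σ_i C(r_i, 2) ≥ 31·C(z/31, 2) = z(z − 31)/(2·31), giving z² − 31z − 31·159·158 ≤ 0 and hence z ≤ (1/2)[31 + √(961 + 4·778782)] = (1/2)[31 + √3116089] ≈ (1/2)(31 + 1765.2447) = 898.1224.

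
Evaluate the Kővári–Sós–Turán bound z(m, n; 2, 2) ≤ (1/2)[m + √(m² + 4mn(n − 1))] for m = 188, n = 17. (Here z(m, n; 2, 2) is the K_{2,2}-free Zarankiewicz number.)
z(188, 17; 2, 2) ≤ (1/2)[188 + √(188² + 4·188·17·16)] = (1/2)[188 + √239888] = 338.8918

Kővári–Sós–Turán: let r_1, ..., r_188 be the row sums and z = Σ r_i the total number of 1s. Each pair of columns can share at most one row with both entries 1 (else a 2×2 all-ones block appears), so Σ_i C(r_i, 2) ≤ C(17, 2) = 136. By convexity Σ_i C(r_i, 2) ≥ 188·C(z/188, 2) = z(z − 188)/(2·188), giving z² − 188z − 188·17·16 ≤ 0 and hence z ≤ (1/2)[188 + √(35344 + 4·51136)] = (1/2)[188 + √239888] ≈ (1/2)(188 + 489.7836) = 338.8918.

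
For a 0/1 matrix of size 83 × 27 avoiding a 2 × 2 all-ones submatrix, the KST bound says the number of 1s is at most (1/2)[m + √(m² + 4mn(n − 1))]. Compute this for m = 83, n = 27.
z(83, 27; 2, 2) ≤ (1/2)[83 + √(83² + 4·83·27·26)] = (1/2)[83 + √239953] = 286.425

Kővári–Sós–Turán: let r_1, ..., r_83 be the row sums and z = Σ r_i the total number of 1s. Each pair of columns can share at most one row with both entries 1 (else a 2×2 all-ones block appears), so Σ_i C(r_i, 2) ≤ C(27, 2) = 351. By convexity Σ_i C(r_i, 2) ≥ 83·C(z/83, 2) = z(z − 83)/(2·83), giving z² − 83z − 83·27·26 ≤ 0 and hence z ≤ (1/2)[83 + √(6889 + 4·58266)] = (1/2)[83 + √239953] ≈ (1/2)(83 + 489.85) = 286.425.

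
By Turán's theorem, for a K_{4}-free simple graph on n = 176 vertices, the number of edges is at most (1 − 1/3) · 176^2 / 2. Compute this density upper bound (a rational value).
Turán density bound = (2/3) · 176^2/2 = 30976/3 ≈ 10325.3333

Turán's theorem: ex(n, K_{r+1}) is achieved by the complete r-partite Turán graph T(n, r) with parts as balanced as possible, and is at most (1 − 1/r) · n^2/2. For r = 3, n = 176: the density bound is (2/3) · 30976/2 = 30976/3 ≈ 10325.3333. The integer-valued extremum is e(T(176, 3)) = 10325, which is strictly less than the density bound 30976/3 since 3 ∤ 176 (the parts of T(176, 3) cannot all be equal).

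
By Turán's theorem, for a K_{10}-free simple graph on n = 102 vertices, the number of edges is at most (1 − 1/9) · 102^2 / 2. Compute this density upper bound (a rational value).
Turán density bound = (8/9) · 102^2/2 = 4624

Turán's theorem: ex(n, K_{r+1}) is achieved by the complete r-partite Turán graph T(n, r) with parts as balanced as possible, and is at most (1 − 1/r) · n^2/2. For r = 9, n = 102: the density bound is (8/9) · 10404/2 = 4624. The integer-valued extremum is e(T(102, 9)) = 4623, which is strictly less than the density bound 4624 since 9 ∤ 102 (the parts of T(102, 9) cannot all be equal).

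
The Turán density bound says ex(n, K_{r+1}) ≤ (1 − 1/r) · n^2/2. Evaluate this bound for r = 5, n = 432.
Turán density bound = (4/5) · 432^2/2 = 373248/5 ≈ 74649.6

Turán's theorem: ex(n, K_{r+1}) is achieved by the complete r-partite Turán graph T(n, r) with parts as balanced as possible, and is at most (1 − 1/r) · n^2/2. For r = 5, n = 432: the density bound is (4/5) · 186624/2 = 373248/5 ≈ 74649.6. The integer-valued extremum is e(T(432, 5)) = 74649, which is strictly less than the density bound 373248/5 since 5 ∤ 432 (the parts of T(432, 5) cannot all be equal).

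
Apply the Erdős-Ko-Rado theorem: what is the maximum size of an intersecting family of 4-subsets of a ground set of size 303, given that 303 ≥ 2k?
max |F| = C(302, 3) = 4545100

The Erdős-Ko-Rado theorem states: for n ≥ 2k, an intersecting family of k-subsets of an n-element set has size at most C(n − 1, k − 1), with equality for 'star' families {A ⊆ [n] : |A| = k, i ∈ A} (fix an element i). For n = 303, k = 4: C(302, 3) = 4545100.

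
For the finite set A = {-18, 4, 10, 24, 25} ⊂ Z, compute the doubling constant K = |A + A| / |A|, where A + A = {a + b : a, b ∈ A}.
K = |A + A| / |A| = 15/5 = 3

Enumerate A + A = {a + b : a, b ∈ A}. With |A| = 5, there are |A|^2 = 25 ordered sum pairs; collecting distinct values, A + A = {-36, -14, -8, 6, 7, 8, 14, 20, 28, 29, 34, 35, 48, 49, 50}, so |A + A| = 15. Thus K = 15/5 = 3. For comparison, the minimum possible |A + A| over all 5-element sets is 2·5 − 1 = 9 (so min K = 9/5), attained only by arithmetic progressions.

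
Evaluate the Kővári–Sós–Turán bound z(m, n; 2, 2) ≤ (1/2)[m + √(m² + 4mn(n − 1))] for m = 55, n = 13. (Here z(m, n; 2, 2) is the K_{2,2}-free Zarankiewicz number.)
z(55, 13; 2, 2) ≤ (1/2)[55 + √(55² + 4·55·13·12)] = (1/2)[55 + √37345] = 124.1243

Kővári–Sós–Turán: let r_1, ..., r_55 be the row sums and z = Σ r_i the total number of 1s. Each pair of columns can share at most one row with both entries 1 (else a 2×2 all-ones block appears), so Σ_i C(r_i, 2) ≤ C(13, 2) = 78. By convexity Σ_i C(r_i, 2) ≥ 55·C(z/55, 2) = z(z − 55)/(2·55), giving z² − 55z − 55·13·12 ≤ 0 and hence z ≤ (1/2)[55 + √(3025 + 4·8580)] = (1/2)[55 + √37345] ≈ (1/2)(55 + 193.2485) = 124.1243.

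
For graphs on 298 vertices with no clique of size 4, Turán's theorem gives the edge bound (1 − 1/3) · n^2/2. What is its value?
Turán density bound = (2/3) · 298^2/2 = 88804/3 ≈ 29601.3333

Turán's theorem: ex(n, K_{r+1}) is achieved by the complete r-partite Turán graph T(n, r) with parts as balanced as possible, and is at most (1 − 1/r) · n^2/2. For r = 3, n = 298: the density bound is (2/3) · 88804/2 = 88804/3 ≈ 29601.3333. The integer-valued extremum is e(T(298, 3)) = 29601, which is strictly less than the density bound 88804/3 since 3 ∤ 298 (the parts of T(298, 3) cannot all be equal).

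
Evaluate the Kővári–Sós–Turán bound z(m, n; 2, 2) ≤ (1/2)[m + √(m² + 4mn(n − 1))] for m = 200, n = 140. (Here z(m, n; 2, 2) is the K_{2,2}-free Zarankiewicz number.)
z(200, 140; 2, 2) ≤ (1/2)[200 + √(200² + 4·200·140·139)] = (1/2)[200 + √15608000] = 2075.3481

Kővári–Sós–Turán: let r_1, ..., r_200 be the row sums and z = Σ r_i the total number of 1s. Each pair of columns can share at most one row with both entries 1 (else a 2×2 all-ones block appears), so Σ_i C(r_i, 2) ≤ C(140, 2) = 9730. By convexity Σ_i C(r_i, 2) ≥ 200·C(z/200, 2) = z(z − 200)/(2·200), giving z² − 200z − 200·140·139 ≤ 0 and hence z ≤ (1/2)[200 + √(40000 + 4·3892000)] = (1/2)[200 + √15608000] ≈ (1/2)(200 + 3950.6961) = 2075.3481.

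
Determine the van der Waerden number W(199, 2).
W(199, 2) = 199 + 1 = 200

A 2-term AP is any pair of integers, so a monochromatic 2-AP exists iff some colour is used at least twice. With 199 colours, the colouring i ↦ i on {1, ..., 199} uses each colour once, avoiding any monochromatic pair, so W(199, 2) > 199. For {1, ..., 200}, pigeonhole forces two integers of the same colour, which form a monochromatic 2-AP. Hence W(199, 2) = 200.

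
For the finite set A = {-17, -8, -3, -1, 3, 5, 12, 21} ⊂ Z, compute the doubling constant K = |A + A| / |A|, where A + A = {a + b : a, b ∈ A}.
K = |A + A| / |A| = 31/8

Enumerate A + A = {a + b : a, b ∈ A}. With |A| = 8, there are |A|^2 = 64 ordered sum pairs; collecting distinct values, A + A = {-34, -25, -20, -18, -16, -14, -12, -11, -9, -6, -5, -4, -3, -2, 0, 2, 4, 6, 8, 9, 10, 11, 13, 15, 17, 18, 20, 24, 26, 33, 42}, so |A + A| = 31. Thus K = 31/8. For comparison, the minimum possible |A + A| over all 8-element sets is 2·8 − 1 = 15 (so min K = 15/8), attained only by arithmetic progressions.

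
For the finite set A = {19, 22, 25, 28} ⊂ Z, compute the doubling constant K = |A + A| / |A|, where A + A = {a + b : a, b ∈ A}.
K = |A + A| / |A| = 7/4

Enumerate A + A = {a + b : a, b ∈ A}. With |A| = 4, there are |A|^2 = 16 ordered sum pairs; collecting distinct values, A + A = {38, 41, 44, 47, 50, 53, 56}, so |A + A| = 7. Thus K = 7/4. Here |A + A| = 2|A| − 1 = 7, the minimum possible — so K = 7/4 is minimal, which holds iff A is an arithmetic progression.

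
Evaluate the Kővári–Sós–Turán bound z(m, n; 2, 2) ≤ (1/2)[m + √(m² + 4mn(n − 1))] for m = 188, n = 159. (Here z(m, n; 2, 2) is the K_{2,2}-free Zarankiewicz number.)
z(188, 159; 2, 2) ≤ (1/2)[188 + √(188² + 4·188·159·158)] = (1/2)[188 + √18927088] = 2269.2637

Kővári–Sós–Turán: let r_1, ..., r_188 be the row sums and z = Σ r_i the total number of 1s. Each pair of columns can share at most one row with both entries 1 (else a 2×2 all-ones block appears), so Σ_i C(r_i, 2) ≤ C(159, 2) = 12561. By convexity Σ_i C(r_i, 2) ≥ 188·C(z/188, 2) = z(z − 188)/(2·188), giving z² − 188z − 188·159·158 ≤ 0 and hence z ≤ (1/2)[188 + √(35344 + 4·4722936)] = (1/2)[188 + √18927088] ≈ (1/2)(188 + 4350.5273) = 2269.2637.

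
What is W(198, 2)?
W(198, 2) = 198 + 1 = 199

A 2-term AP is any pair of integers, so a monochromatic 2-AP exists iff some colour is used at least twice. With 198 colours, the colouring i ↦ i on {1, ..., 198} uses each colour once, avoiding any monochromatic pair, so W(198, 2) > 198. For {1, ..., 199}, pigeonhole forces two integers of the same colour, which form a monochromatic 2-AP. Hence W(198, 2) = 199.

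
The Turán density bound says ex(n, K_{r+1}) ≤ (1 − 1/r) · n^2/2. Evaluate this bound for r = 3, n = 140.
Turán density bound = (2/3) · 140^2/2 = 19600/3 ≈ 6533.3333

Turán's theorem: ex(n, K_{r+1}) is achieved by the complete r-partite Turán graph T(n, r) with parts as balanced as possible, and is at most (1 − 1/r) · n^2/2. For r = 3, n = 140: the density bound is (2/3) · 19600/2 = 19600/3 ≈ 6533.3333. The integer-valued extremum is e(T(140, 3)) = 6533, which is strictly less than the density bound 19600/3 since 3 ∤ 140 (the parts of T(140, 3) cannot all be equal).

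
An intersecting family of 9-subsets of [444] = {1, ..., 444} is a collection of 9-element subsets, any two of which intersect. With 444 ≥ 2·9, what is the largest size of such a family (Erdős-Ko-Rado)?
max |F| = C(443, 8) = 34522584005252343

Erdős-Ko-Rado (1961): when n ≥ 2k, max |F| = C(n−1, k−1). The bound is attained by the star {A : i ∈ A} for any fixed i ∈ [n]. Here C(444−1, 9−1) = C(443, 8) = 34522584005252343.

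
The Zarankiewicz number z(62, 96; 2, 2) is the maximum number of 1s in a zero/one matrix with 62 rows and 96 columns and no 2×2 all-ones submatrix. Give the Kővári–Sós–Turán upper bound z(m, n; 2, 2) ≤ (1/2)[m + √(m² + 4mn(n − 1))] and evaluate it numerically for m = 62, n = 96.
z(62, 96; 2, 2) ≤ (1/2)[62 + √(62² + 4·62·96·95)] = (1/2)[62 + √2265604] = 783.5962

Kővári–Sós–Turán: let r_1, ..., r_62 be the row sums and z = Σ r_i the total number of 1s. Each pair of columns can share at most one row with both entries 1 (else a 2×2 all-ones block appears), so Σ_i C(r_i, 2) ≤ C(96, 2) = 4560. By convexity Σ_i C(r_i, 2) ≥ 62·C(z/62, 2) = z(z − 62)/(2·62), giving z² − 62z − 62·96·95 ≤ 0 and hence z ≤ (1/2)[62 + √(3844 + 4·565440)] = (1/2)[62 + √2265604] ≈ (1/2)(62 + 1505.1923) = 783.5962.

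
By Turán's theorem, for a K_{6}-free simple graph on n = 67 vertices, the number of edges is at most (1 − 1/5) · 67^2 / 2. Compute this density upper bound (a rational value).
Turán density bound = (4/5) · 67^2/2 = 8978/5 ≈ 1795.6

Turán's theorem: ex(n, K_{r+1}) is achieved by the complete r-partite Turán graph T(n, r) with parts as balanced as possible, and is at most (1 − 1/r) · n^2/2. For r = 5, n = 67: the density bound is (4/5) · 4489/2 = 8978/5 ≈ 1795.6. The integer-valued extremum is e(T(67, 5)) = 1795, which is strictly less than the density bound 8978/5 since 5 ∤ 67 (the parts of T(67, 5) cannot all be equal).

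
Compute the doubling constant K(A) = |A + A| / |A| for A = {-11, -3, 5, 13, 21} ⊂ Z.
K = |A + A| / |A| = 9/5

Enumerate A + A = {a + b : a, b ∈ A}. With |A| = 5, there are |A|^2 = 25 ordered sum pairs; collecting distinct values, A + A = {-22, -14, -6, 2, 10, 18, 26, 34, 42}, so |A + A| = 9. Thus K = 9/5. Here |A + A| = 2|A| − 1 = 9, the minimum possible — so K = 9/5 is minimal, which holds iff A is an arithmetic progression.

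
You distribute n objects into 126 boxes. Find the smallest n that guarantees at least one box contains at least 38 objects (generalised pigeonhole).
n = (38 − 1)·126 + 1 = 4663

By the generalised pigeonhole principle, to guarantee some box contains ≥ r objects we need more than (r − 1) · k objects total. Threshold: n = (r − 1) · k + 1. With r = 38 and k = 126: n = 37 · 126 + 1 = 4662 + 1 = 4663. For n = 4662 = 37 · 126, we can put exactly 37 objects in every box, avoiding 38 in any single one — so 4663 is tight.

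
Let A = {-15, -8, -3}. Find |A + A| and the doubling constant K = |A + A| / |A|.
K = |A + A| / |A| = 6/3 = 2

Enumerate A + A = {a + b : a, b ∈ A}. With |A| = 3, there are |A|^2 = 9 ordered sum pairs; collecting distinct values, A + A = {-30, -23, -18, -16, -11, -6}, so |A + A| = 6. Thus K = 6/3 = 2. For comparison, the minimum possible |A + A| over all 3-element sets is 2·3 − 1 = 5 (so min K = 5/3), attained only by arithmetic progressions.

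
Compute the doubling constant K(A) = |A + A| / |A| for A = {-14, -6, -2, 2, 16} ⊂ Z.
K = |A + A| / |A| = 13/5

Enumerate A + A = {a + b : a, b ∈ A}. With |A| = 5, there are |A|^2 = 25 ordered sum pairs; collecting distinct values, A + A = {-28, -20, -16, -12, -8, -4, 0, 2, 4, 10, 14, 18, 32}, so |A + A| = 13. Thus K = 13/5. For comparison, the minimum possible |A + A| over all 5-element sets is 2·5 − 1 = 9 (so min K = 9/5), attained only by arithmetic progressions.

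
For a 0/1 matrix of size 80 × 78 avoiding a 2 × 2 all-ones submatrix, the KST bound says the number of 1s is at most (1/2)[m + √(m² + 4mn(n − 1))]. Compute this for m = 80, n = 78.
z(80, 78; 2, 2) ≤ (1/2)[80 + √(80² + 4·80·78·77)] = (1/2)[80 + √1928320] = 734.3198

Kővári–Sós–Turán: let r_1, ..., r_80 be the row sums and z = Σ r_i the total number of 1s. Each pair of columns can share at most one row with both entries 1 (else a 2×2 all-ones block appears), so Σ_i C(r_i, 2) ≤ C(78, 2) = 3003. By convexity Σ_i C(r_i, 2) ≥ 80·C(z/80, 2) = z(z − 80)/(2·80), giving z² − 80z − 80·78·77 ≤ 0 and hence z ≤ (1/2)[80 + √(6400 + 4·480480)] = (1/2)[80 + √1928320] ≈ (1/2)(80 + 1388.6396) = 734.3198.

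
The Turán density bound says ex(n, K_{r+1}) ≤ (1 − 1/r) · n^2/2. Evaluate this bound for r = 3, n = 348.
Turán density bound = (2/3) · 348^2/2 = 40368

Turán's theorem: ex(n, K_{r+1}) is achieved by the complete r-partite Turán graph T(n, r) with parts as balanced as possible, and is at most (1 − 1/r) · n^2/2. For r = 3, n = 348: the density bound is (2/3) · 121104/2 = 40368. Since 3 ∣ 348, the Turán graph T(348, 3) has parts of equal size 116, and its edge count e(T(348, 3)) = 40368 attains the density bound exactly.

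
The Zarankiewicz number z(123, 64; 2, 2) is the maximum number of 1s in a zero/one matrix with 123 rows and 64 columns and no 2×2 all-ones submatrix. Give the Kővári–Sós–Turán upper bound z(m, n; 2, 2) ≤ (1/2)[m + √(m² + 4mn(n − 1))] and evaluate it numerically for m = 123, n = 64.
z(123, 64; 2, 2) ≤ (1/2)[123 + √(123² + 4·123·64·63)] = (1/2)[123 + √1998873] = 768.4075

Kővári–Sós–Turán: let r_1, ..., r_123 be the row sums and z = Σ r_i the total number of 1s. Each pair of columns can share at most one row with both entries 1 (else a 2×2 all-ones block appears), so Σ_i C(r_i, 2) ≤ C(64, 2) = 2016. By convexity Σ_i C(r_i, 2) ≥ 123·C(z/123, 2) = z(z − 123)/(2·123), giving z² − 123z − 123·64·63 ≤ 0 and hence z ≤ (1/2)[123 + √(15129 + 4·495936)] = (1/2)[123 + √1998873] ≈ (1/2)(123 + 1413.8151) = 768.4075.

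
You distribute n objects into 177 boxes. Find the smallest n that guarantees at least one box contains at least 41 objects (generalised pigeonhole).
n = (41 − 1)·177 + 1 = 7081

By the generalised pigeonhole principle, to guarantee some box contains ≥ r objects we need more than (r − 1) · k objects total. Threshold: n = (r − 1) · k + 1. With r = 41 and k = 177: n = 40 · 177 + 1 = 7080 + 1 = 7081. For n = 7080 = 40 · 177, we can put exactly 40 objects in every box, avoiding 41 in any single one — so 7081 is tight.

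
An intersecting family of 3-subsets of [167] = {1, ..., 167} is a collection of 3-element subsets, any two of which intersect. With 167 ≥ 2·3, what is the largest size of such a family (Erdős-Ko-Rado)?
max |F| = C(166, 2) = 13695

Erdős-Ko-Rado (1961): when n ≥ 2k, max |F| = C(n−1, k−1). The bound is attained by the star {A : i ∈ A} for any fixed i ∈ [n]. Here C(167−1, 3−1) = C(166, 2) = 13695.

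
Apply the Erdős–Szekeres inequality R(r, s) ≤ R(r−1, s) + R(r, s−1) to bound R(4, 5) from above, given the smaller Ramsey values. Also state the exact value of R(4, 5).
R(4, 5) ≤ R(3, 5) + R(4, 4) = 14 + 18 = 32; exact value R(4, 5) = 25.

The Erdős–Szekeres recurrence R(r, s) ≤ R(r−1, s) + R(r, s−1) applied to (r, s) = (4, 5) gives
  R(4, 5) ≤ R(3, 5) + R(4, 4) = 14 + 18 = 32.
(Recall R(2, k) = k and R is symmetric.) The recurrence is not tight here (it gives 32, but the exact value is R(4, 5) = 25); the tight upper bound requires a sharper argument than the simple recurrence, combined with a lower-bound construction on K_{24}.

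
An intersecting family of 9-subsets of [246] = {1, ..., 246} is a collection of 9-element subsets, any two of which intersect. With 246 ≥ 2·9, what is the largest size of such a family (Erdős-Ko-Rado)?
max |F| = C(245, 8) = 286853510505870

The Erdős-Ko-Rado theorem states: for n ≥ 2k, an intersecting family of k-subsets of an n-element set has size at most C(n − 1, k − 1), with equality for 'star' families {A ⊆ [n] : |A| = k, i ∈ A} (fix an element i). For n = 246, k = 9: C(245, 8) = 286853510505870.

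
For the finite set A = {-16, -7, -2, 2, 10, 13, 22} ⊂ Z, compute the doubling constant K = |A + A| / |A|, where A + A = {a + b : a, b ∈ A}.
K = |A + A| / |A| = 24/7

Enumerate A + A = {a + b : a, b ∈ A}. With |A| = 7, there are |A|^2 = 49 ordered sum pairs; collecting distinct values, A + A = {-32, -23, -18, -14, -9, -6, -5, -4, -3, 0, 3, 4, 6, 8, 11, 12, 15, 20, 23, 24, 26, 32, 35, 44}, so |A + A| = 24. Thus K = 24/7. For comparison, the minimum possible |A + A| over all 7-element sets is 2·7 − 1 = 13 (so min K = 13/7), attained only by arithmetic progressions.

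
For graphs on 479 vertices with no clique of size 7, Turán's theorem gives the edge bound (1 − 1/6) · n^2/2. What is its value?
Turán density bound = (5/6) · 479^2/2 = 1147205/12 ≈ 95600.4167

Turán's theorem: ex(n, K_{r+1}) is achieved by the complete r-partite Turán graph T(n, r) with parts as balanced as possible, and is at most (1 − 1/r) · n^2/2. For r = 6, n = 479: the density bound is (5/6) · 229441/2 = 1147205/12 ≈ 95600.4167. The integer-valued extremum is e(T(479, 6)) = 95600, which is strictly less than the density bound 1147205/12 since 6 ∤ 479 (the parts of T(479, 6) cannot all be equal).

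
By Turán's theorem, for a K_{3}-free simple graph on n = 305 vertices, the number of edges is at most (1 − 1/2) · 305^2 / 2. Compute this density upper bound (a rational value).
Turán density bound = (1/2) · 305^2/2 = 93025/4 ≈ 23256.25

Turán's theorem: ex(n, K_{r+1}) is achieved by the complete r-partite Turán graph T(n, r) with parts as balanced as possible, and is at most (1 − 1/r) · n^2/2. For r = 2, n = 305: the density bound is (1/2) · 93025/2 = 93025/4 ≈ 23256.25. The integer-valued extremum is e(T(305, 2)) = 23256, which is strictly less than the density bound 93025/4 since 2 ∤ 305 (the parts of T(305, 2) cannot all be equal).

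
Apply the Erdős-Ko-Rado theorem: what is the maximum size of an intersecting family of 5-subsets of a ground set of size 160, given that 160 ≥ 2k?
max |F| = C(159, 4) = 25637001

Erdős-Ko-Rado (1961): when n ≥ 2k, max |F| = C(n−1, k−1). The bound is attained by the star {A : i ∈ A} for any fixed i ∈ [n]. Here C(160−1, 5−1) = C(159, 4) = 25637001.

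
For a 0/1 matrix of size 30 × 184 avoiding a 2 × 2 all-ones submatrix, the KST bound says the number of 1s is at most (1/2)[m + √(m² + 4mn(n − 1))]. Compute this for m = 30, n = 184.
z(30, 184; 2, 2) ≤ (1/2)[30 + √(30² + 4·30·184·183)] = (1/2)[30 + √4041540] = 1020.1791

Kővári–Sós–Turán: let r_1, ..., r_30 be the row sums and z = Σ r_i the total number of 1s. Each pair of columns can share at most one row with both entries 1 (else a 2×2 all-ones block appears), so Σ_i C(r_i, 2) ≤ C(184, 2) = 16836. By convexity Σ_i C(r_i, 2) ≥ 30·C(z/30, 2) = z(z − 30)/(2·30), giving z² − 30z − 30·184·183 ≤ 0 and hence z ≤ (1/2)[30 + √(900 + 4·1010160)] = (1/2)[30 + √4041540] ≈ (1/2)(30 + 2010.3582) = 1020.1791.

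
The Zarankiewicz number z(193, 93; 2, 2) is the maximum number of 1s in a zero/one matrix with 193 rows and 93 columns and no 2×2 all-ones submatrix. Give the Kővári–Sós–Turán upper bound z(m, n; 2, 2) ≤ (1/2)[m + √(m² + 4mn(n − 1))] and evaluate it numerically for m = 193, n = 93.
z(193, 93; 2, 2) ≤ (1/2)[193 + √(193² + 4·193·93·92)] = (1/2)[193 + √6642481] = 1385.1506

Kővári–Sós–Turán: let r_1, ..., r_193 be the row sums and z = Σ r_i the total number of 1s. Each pair of columns can share at most one row with both entries 1 (else a 2×2 all-ones block appears), so Σ_i C(r_i, 2) ≤ C(93, 2) = 4278. By convexity Σ_i C(r_i, 2) ≥ 193·C(z/193, 2) = z(z − 193)/(2·193), giving z² − 193z − 193·93·92 ≤ 0 and hence z ≤ (1/2)[193 + √(37249 + 4·1651308)] = (1/2)[193 + √6642481] ≈ (1/2)(193 + 2577.3011) = 1385.1506.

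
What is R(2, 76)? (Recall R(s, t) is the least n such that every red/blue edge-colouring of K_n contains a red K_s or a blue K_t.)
R(2, 76) = 76

R(2, k) = k for all k ≥ 2: in a 2-colouring of K_k, either some edge is red (a red K_2) or all edges are blue (a blue K_k). And K_{75} coloured all-blue has no blue K_76, so R(2, 76) > 75. Hence R(2, 76) = 76.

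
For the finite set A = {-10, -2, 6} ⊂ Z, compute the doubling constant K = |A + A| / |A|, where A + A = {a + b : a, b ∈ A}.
K = |A + A| / |A| = 5/3

Enumerate A + A = {a + b : a, b ∈ A}. With |A| = 3, there are |A|^2 = 9 ordered sum pairs; collecting distinct values, A + A = {-20, -12, -4, 4, 12}, so |A + A| = 5. Thus K = 5/3. Here |A + A| = 2|A| − 1 = 5, the minimum possible — so K = 5/3 is minimal, which holds iff A is an arithmetic progression.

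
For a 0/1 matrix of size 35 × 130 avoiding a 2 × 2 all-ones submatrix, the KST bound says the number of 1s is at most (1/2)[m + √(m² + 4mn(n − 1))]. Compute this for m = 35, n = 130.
z(35, 130; 2, 2) ≤ (1/2)[35 + √(35² + 4·35·130·129)] = (1/2)[35 + √2349025] = 783.8265

Kővári–Sós–Turán: let r_1, ..., r_35 be the row sums and z = Σ r_i the total number of 1s. Each pair of columns can share at most one row with both entries 1 (else a 2×2 all-ones block appears), so Σ_i C(r_i, 2) ≤ C(130, 2) = 8385. By convexity Σ_i C(r_i, 2) ≥ 35·C(z/35, 2) = z(z − 35)/(2·35), giving z² − 35z − 35·130·129 ≤ 0 and hence z ≤ (1/2)[35 + √(1225 + 4·586950)] = (1/2)[35 + √2349025] ≈ (1/2)(35 + 1532.6529) = 783.8265.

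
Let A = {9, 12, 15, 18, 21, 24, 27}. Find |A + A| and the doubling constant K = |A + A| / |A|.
K = |A + A| / |A| = 13/7

Enumerate A + A = {a + b : a, b ∈ A}. With |A| = 7, there are |A|^2 = 49 ordered sum pairs; collecting distinct values, A + A = {18, 21, 24, 27, 30, 33, 36, 39, 42, 45, 48, 51, 54}, so |A + A| = 13. Thus K = 13/7. Here |A + A| = 2|A| − 1 = 13, the minimum possible — so K = 13/7 is minimal, which holds iff A is an arithmetic progression.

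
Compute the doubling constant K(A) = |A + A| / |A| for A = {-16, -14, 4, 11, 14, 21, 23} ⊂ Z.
K = |A + A| / |A| = 26/7

Enumerate A + A = {a + b : a, b ∈ A}. With |A| = 7, there are |A|^2 = 49 ordered sum pairs; collecting distinct values, A + A = {-32, -30, -28, -12, -10, -5, -3, -2, 0, 5, 7, 8, 9, 15, 18, 22, 25, 27, 28, 32, 34, 35, 37, 42, 44, 46}, so |A + A| = 26. Thus K = 26/7. For comparison, the minimum possible |A + A| over all 7-element sets is 2·7 − 1 = 13 (so min K = 13/7), attained only by arithmetic progressions.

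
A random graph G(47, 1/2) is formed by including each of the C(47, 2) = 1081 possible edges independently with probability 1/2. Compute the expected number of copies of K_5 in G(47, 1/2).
E[# K_5] = C(47, 5) · (1/2)^C(5, 2) = 1533939 / 2^10 ≈ 1497.987305

For each 5-subset S of vertices (there are C(47, 5) = 1533939 such S), let X_S = 1 if S induces a K_5 (all C(5, 2) = 10 edges present). Then P(X_S = 1) = (1/2)^10 = 1/1024. By linearity of expectation, E[# K_5] = C(47, 5) · (1/2)^10 = 1533939 / 1024 ≈ 1497.987305.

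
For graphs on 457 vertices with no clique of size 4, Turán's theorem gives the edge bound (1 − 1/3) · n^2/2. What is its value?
Turán density bound = (2/3) · 457^2/2 = 208849/3 ≈ 69616.3333

Turán's theorem: ex(n, K_{r+1}) is achieved by the complete r-partite Turán graph T(n, r) with parts as balanced as possible, and is at most (1 − 1/r) · n^2/2. For r = 3, n = 457: the density bound is (2/3) · 208849/2 = 208849/3 ≈ 69616.3333. The integer-valued extremum is e(T(457, 3)) = 69616, which is strictly less than the density bound 208849/3 since 3 ∤ 457 (the parts of T(457, 3) cannot all be equal).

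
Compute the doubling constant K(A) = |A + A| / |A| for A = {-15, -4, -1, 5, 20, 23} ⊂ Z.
K = |A + A| / |A| = 20/6 = 10/3

Enumerate A + A = {a + b : a, b ∈ A}. With |A| = 6, there are |A|^2 = 36 ordered sum pairs; collecting distinct values, A + A = {-30, -19, -16, -10, -8, -5, -2, 1, 4, 5, 8, 10, 16, 19, 22, 25, 28, 40, 43, 46}, so |A + A| = 20. Thus K = 20/6 = 10/3. For comparison, the minimum possible |A + A| over all 6-element sets is 2·6 − 1 = 11 (so min K = 11/6), attained only by arithmetic progressions.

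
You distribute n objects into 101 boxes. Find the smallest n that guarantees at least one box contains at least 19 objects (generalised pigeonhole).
n = (19 − 1)·101 + 1 = 1819

By the generalised pigeonhole principle, to guarantee some box contains ≥ r objects we need more than (r − 1) · k objects total. Threshold: n = (r − 1) · k + 1. With r = 19 and k = 101: n = 18 · 101 + 1 = 1818 + 1 = 1819. For n = 1818 = 18 · 101, we can put exactly 18 objects in every box, avoiding 19 in any single one — so 1819 is tight.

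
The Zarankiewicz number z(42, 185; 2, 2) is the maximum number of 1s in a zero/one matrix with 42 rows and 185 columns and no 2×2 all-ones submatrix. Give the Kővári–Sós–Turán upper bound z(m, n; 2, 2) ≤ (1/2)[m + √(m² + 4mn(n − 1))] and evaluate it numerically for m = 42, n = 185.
z(42, 185; 2, 2) ≤ (1/2)[42 + √(42² + 4·42·185·184)] = (1/2)[42 + √5720484] = 1216.8767

Kővári–Sós–Turán: let r_1, ..., r_42 be the row sums and z = Σ r_i the total number of 1s. Each pair of columns can share at most one row with both entries 1 (else a 2×2 all-ones block appears), so Σ_i C(r_i, 2) ≤ C(185, 2) = 17020. By convexity Σ_i C(r_i, 2) ≥ 42·C(z/42, 2) = z(z − 42)/(2·42), giving z² − 42z − 42·185·184 ≤ 0 and hence z ≤ (1/2)[42 + √(1764 + 4·1429680)] = (1/2)[42 + √5720484] ≈ (1/2)(42 + 2391.7533) = 1216.8767.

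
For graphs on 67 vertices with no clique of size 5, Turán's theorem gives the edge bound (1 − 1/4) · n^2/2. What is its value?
Turán density bound = (3/4) · 67^2/2 = 13467/8 ≈ 1683.375

Turán's theorem: ex(n, K_{r+1}) is achieved by the complete r-partite Turán graph T(n, r) with parts as balanced as possible, and is at most (1 − 1/r) · n^2/2. For r = 4, n = 67: the density bound is (3/4) · 4489/2 = 13467/8 ≈ 1683.375. The integer-valued extremum is e(T(67, 4)) = 1683, which is strictly less than the density bound 13467/8 since 4 ∤ 67 (the parts of T(67, 4) cannot all be equal).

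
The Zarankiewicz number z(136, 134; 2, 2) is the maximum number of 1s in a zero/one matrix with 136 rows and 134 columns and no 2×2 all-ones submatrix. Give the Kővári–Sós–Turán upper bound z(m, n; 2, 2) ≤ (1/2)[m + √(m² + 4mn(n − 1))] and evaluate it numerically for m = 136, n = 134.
z(136, 134; 2, 2) ≤ (1/2)[136 + √(136² + 4·136·134·133)] = (1/2)[136 + √9713664] = 1626.3376

Kővári–Sós–Turán: let r_1, ..., r_136 be the row sums and z = Σ r_i the total number of 1s. Each pair of columns can share at most one row with both entries 1 (else a 2×2 all-ones block appears), so Σ_i C(r_i, 2) ≤ C(134, 2) = 8911. By convexity Σ_i C(r_i, 2) ≥ 136·C(z/136, 2) = z(z − 136)/(2·136), giving z² − 136z − 136·134·133 ≤ 0 and hence z ≤ (1/2)[136 + √(18496 + 4·2423792)] = (1/2)[136 + √9713664] ≈ (1/2)(136 + 3116.6752) = 1626.3376.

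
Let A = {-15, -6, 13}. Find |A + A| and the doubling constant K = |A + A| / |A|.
K = |A + A| / |A| = 6/3 = 2

Enumerate A + A = {a + b : a, b ∈ A}. With |A| = 3, there are |A|^2 = 9 ordered sum pairs; collecting distinct values, A + A = {-30, -21, -12, -2, 7, 26}, so |A + A| = 6. Thus K = 6/3 = 2. For comparison, the minimum possible |A + A| over all 3-element sets is 2·3 − 1 = 5 (so min K = 5/3), attained only by arithmetic progressions.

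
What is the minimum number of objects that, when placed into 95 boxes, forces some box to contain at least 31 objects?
n = (31 − 1)·95 + 1 = 2851

By the generalised pigeonhole principle, to guarantee some box contains ≥ r objects we need more than (r − 1) · k objects total. Threshold: n = (r − 1) · k + 1. With r = 31 and k = 95: n = 30 · 95 + 1 = 2850 + 1 = 2851. For n = 2850 = 30 · 95, we can put exactly 30 objects in every box, avoiding 31 in any single one — so 2851 is tight.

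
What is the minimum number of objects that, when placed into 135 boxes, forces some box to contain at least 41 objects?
n = (41 − 1)·135 + 1 = 5401

By the generalised pigeonhole principle, to guarantee some box contains ≥ r objects we need more than (r − 1) · k objects total. Threshold: n = (r − 1) · k + 1. With r = 41 and k = 135: n = 40 · 135 + 1 = 5400 + 1 = 5401. For n = 5400 = 40 · 135, we can put exactly 40 objects in every box, avoiding 41 in any single one — so 5401 is tight.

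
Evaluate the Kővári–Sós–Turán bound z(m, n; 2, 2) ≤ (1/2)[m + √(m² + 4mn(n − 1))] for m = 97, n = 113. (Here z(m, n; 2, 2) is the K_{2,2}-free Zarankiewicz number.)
z(97, 113; 2, 2) ≤ (1/2)[97 + √(97² + 4·97·113·112)] = (1/2)[97 + √4919937] = 1157.5465

Kővári–Sós–Turán: let r_1, ..., r_97 be the row sums and z = Σ r_i the total number of 1s. Each pair of columns can share at most one row with both entries 1 (else a 2×2 all-ones block appears), so Σ_i C(r_i, 2) ≤ C(113, 2) = 6328. By convexity Σ_i C(r_i, 2) ≥ 97·C(z/97, 2) = z(z − 97)/(2·97), giving z² − 97z − 97·113·112 ≤ 0 and hence z ≤ (1/2)[97 + √(9409 + 4·1227632)] = (1/2)[97 + √4919937] ≈ (1/2)(97 + 2218.0931) = 1157.5465.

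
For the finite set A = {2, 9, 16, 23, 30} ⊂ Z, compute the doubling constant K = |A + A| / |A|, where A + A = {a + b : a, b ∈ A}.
K = |A + A| / |A| = 9/5

Enumerate A + A = {a + b : a, b ∈ A}. With |A| = 5, there are |A|^2 = 25 ordered sum pairs; collecting distinct values, A + A = {4, 11, 18, 25, 32, 39, 46, 53, 60}, so |A + A| = 9. Thus K = 9/5. Here |A + A| = 2|A| − 1 = 9, the minimum possible — so K = 9/5 is minimal, which holds iff A is an arithmetic progression.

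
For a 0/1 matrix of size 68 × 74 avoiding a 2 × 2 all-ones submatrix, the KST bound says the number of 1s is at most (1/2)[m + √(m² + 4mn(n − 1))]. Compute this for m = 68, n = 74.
z(68, 74; 2, 2) ≤ (1/2)[68 + √(68² + 4·68·74·73)] = (1/2)[68 + √1473968] = 641.0354

Kővári–Sós–Turán: let r_1, ..., r_68 be the row sums and z = Σ r_i the total number of 1s. Each pair of columns can share at most one row with both entries 1 (else a 2×2 all-ones block appears), so Σ_i C(r_i, 2) ≤ C(74, 2) = 2701. By convexity Σ_i C(r_i, 2) ≥ 68·C(z/68, 2) = z(z − 68)/(2·68), giving z² − 68z − 68·74·73 ≤ 0 and hence z ≤ (1/2)[68 + √(4624 + 4·367336)] = (1/2)[68 + √1473968] ≈ (1/2)(68 + 1214.0708) = 641.0354.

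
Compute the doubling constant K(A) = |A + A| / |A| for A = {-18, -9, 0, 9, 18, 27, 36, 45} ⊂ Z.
K = |A + A| / |A| = 15/8

Enumerate A + A = {a + b : a, b ∈ A}. With |A| = 8, there are |A|^2 = 64 ordered sum pairs; collecting distinct values, A + A = {-36, -27, -18, -9, 0, 9, 18, 27, 36, 45, 54, 63, 72, 81, 90}, so |A + A| = 15. Thus K = 15/8. Here |A + A| = 2|A| − 1 = 15, the minimum possible — so K = 15/8 is minimal, which holds iff A is an arithmetic progression.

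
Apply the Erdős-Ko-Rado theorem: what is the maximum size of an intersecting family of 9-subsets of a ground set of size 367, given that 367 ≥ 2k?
max |F| = C(366, 8) = 7393909947633495

Erdős-Ko-Rado (1961): when n ≥ 2k, max |F| = C(n−1, k−1). The bound is attained by the star {A : i ∈ A} for any fixed i ∈ [n]. Here C(367−1, 9−1) = C(366, 8) = 7393909947633495.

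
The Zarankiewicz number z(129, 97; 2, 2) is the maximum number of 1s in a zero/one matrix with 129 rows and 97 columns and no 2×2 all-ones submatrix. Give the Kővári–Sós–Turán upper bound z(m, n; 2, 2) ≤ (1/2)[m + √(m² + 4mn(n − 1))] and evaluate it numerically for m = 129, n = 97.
z(129, 97; 2, 2) ≤ (1/2)[129 + √(129² + 4·129·97·96)] = (1/2)[129 + √4821633] = 1162.4109

Kővári–Sós–Turán: let r_1, ..., r_129 be the row sums and z = Σ r_i the total number of 1s. Each pair of columns can share at most one row with both entries 1 (else a 2×2 all-ones block appears), so Σ_i C(r_i, 2) ≤ C(97, 2) = 4656. By convexity Σ_i C(r_i, 2) ≥ 129·C(z/129, 2) = z(z − 129)/(2·129), giving z² − 129z − 129·97·96 ≤ 0 and hence z ≤ (1/2)[129 + √(16641 + 4·1201248)] = (1/2)[129 + √4821633] ≈ (1/2)(129 + 2195.8217) = 1162.4109.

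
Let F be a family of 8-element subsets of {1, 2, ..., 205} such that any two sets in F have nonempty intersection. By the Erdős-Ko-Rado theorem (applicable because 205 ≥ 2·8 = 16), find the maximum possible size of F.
max |F| = C(204, 7) = 2629004673240

The Erdős-Ko-Rado theorem states: for n ≥ 2k, an intersecting family of k-subsets of an n-element set has size at most C(n − 1, k − 1), with equality for 'star' families {A ⊆ [n] : |A| = k, i ∈ A} (fix an element i). For n = 205, k = 8: C(204, 7) = 2629004673240.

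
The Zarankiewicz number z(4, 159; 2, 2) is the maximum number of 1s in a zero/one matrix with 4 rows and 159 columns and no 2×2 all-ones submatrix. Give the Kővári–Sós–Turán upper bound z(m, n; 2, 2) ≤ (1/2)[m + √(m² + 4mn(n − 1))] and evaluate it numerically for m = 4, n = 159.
z(4, 159; 2, 2) ≤ (1/2)[4 + √(4² + 4·4·159·158)] = (1/2)[4 + √401968] = 319.0047

Kővári–Sós–Turán: let r_1, ..., r_4 be the row sums and z = Σ r_i the total number of 1s. Each pair of columns can share at most one row with both entries 1 (else a 2×2 all-ones block appears), so Σ_i C(r_i, 2) ≤ C(159, 2) = 12561. By convexity Σ_i C(r_i, 2) ≥ 4·C(z/4, 2) = z(z − 4)/(2·4), giving z² − 4z − 4·159·158 ≤ 0 and hence z ≤ (1/2)[4 + √(16 + 4·100488)] = (1/2)[4 + √401968] ≈ (1/2)(4 + 634.0095) = 319.0047.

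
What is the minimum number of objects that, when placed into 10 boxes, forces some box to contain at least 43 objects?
n = (43 − 1)·10 + 1 = 421

By the generalised pigeonhole principle, to guarantee some box contains ≥ r objects we need more than (r − 1) · k objects total. Threshold: n = (r − 1) · k + 1. With r = 43 and k = 10: n = 42 · 10 + 1 = 420 + 1 = 421. For n = 420 = 42 · 10, we can put exactly 42 objects in every box, avoiding 43 in any single one — so 421 is tight.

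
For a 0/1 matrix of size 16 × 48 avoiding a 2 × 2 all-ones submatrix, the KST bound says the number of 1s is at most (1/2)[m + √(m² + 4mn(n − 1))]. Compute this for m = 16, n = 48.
z(16, 48; 2, 2) ≤ (1/2)[16 + √(16² + 4·16·48·47)] = (1/2)[16 + √144640] = 198.1578

Kővári–Sós–Turán: let r_1, ..., r_16 be the row sums and z = Σ r_i the total number of 1s. Each pair of columns can share at most one row with both entries 1 (else a 2×2 all-ones block appears), so Σ_i C(r_i, 2) ≤ C(48, 2) = 1128. By convexity Σ_i C(r_i, 2) ≥ 16·C(z/16, 2) = z(z − 16)/(2·16), giving z² − 16z − 16·48·47 ≤ 0 and hence z ≤ (1/2)[16 + √(256 + 4·36096)] = (1/2)[16 + √144640] ≈ (1/2)(16 + 380.3157) = 198.1578.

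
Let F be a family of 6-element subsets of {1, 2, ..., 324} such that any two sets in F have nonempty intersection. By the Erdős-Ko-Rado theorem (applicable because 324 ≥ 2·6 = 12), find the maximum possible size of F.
max |F| = C(323, 5) = 28400294384

The Erdős-Ko-Rado theorem states: for n ≥ 2k, an intersecting family of k-subsets of an n-element set has size at most C(n − 1, k − 1), with equality for 'star' families {A ⊆ [n] : |A| = k, i ∈ A} (fix an element i). For n = 324, k = 6: C(323, 5) = 28400294384.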